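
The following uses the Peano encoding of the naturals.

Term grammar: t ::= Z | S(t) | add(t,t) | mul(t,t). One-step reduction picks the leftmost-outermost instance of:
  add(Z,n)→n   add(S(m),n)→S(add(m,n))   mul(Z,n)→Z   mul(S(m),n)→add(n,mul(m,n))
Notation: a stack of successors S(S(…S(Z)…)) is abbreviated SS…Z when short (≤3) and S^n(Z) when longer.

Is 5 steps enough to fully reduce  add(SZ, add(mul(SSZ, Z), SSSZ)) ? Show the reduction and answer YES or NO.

Answer: NO — after 5 steps the term is S(add(add(Z, mul(Z, Z)), SSSZ)), not yet normal

Working:
  start: add(SZ, add(mul(SSZ, Z), SSSZ))
  →1  S(add(Z, add(mul(SSZ, Z), SSSZ)))
  →2  S(add(mul(SSZ, Z), SSSZ))
  →3  S(add(add(Z, mul(SZ, Z)), SSSZ))
  →4  S(add(mul(SZ, Z), SSSZ))
  →5  S(add(add(Z, mul(Z, Z)), SSSZ))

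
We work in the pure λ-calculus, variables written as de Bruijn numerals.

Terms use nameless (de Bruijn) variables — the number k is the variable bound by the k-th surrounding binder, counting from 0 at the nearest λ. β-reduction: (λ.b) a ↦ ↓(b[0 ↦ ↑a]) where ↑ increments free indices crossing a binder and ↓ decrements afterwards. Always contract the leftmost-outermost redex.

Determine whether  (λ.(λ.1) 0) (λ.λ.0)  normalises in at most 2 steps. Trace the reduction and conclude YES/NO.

  start: (λ.(λ.1) 0) (λ.λ.0)
  step 1: (λ.λ.λ.0) (λ.λ.0)
  step 2: λ.λ.0

Answer: YES — reaches normal form λ.λ.0 in 2 ≤ 2 steps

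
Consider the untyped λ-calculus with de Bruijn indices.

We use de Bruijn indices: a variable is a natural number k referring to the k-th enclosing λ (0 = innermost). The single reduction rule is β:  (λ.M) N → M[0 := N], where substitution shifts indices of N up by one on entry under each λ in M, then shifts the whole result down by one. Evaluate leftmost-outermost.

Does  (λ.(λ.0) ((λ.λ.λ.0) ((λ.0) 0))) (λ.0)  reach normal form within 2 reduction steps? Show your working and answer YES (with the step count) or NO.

Answer: NO — after 2 steps the term is (λ.λ.λ.0) ((λ.0) (λ.0)), not yet normal

Derivation:
  start: (λ.(λ.0) ((λ.λ.λ.0) ((λ.0) 0))) (λ.0)
  step 1: (λ.0) ((λ.λ.λ.0) ((λ.0) (λ.0)))
  step 2: (λ.λ.λ.0) ((λ.0) (λ.0))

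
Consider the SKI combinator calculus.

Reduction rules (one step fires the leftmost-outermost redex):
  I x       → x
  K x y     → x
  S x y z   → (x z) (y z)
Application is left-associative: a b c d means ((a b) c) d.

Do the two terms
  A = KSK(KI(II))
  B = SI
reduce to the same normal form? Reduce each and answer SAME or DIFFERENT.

Term A:
  start: KSK(KI(II))
  [1] S(KI(II))
  [2] SI

Term B:
  start: SI

Answer: SAME — A ⇓ SI, B ⇓ SI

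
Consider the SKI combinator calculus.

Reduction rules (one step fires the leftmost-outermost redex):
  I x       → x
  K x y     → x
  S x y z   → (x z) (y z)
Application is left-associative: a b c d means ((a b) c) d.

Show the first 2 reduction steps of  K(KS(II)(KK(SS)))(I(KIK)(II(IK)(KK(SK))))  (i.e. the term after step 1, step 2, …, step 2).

  start: K(KS(II)(KK(SS)))(I(KIK)(II(IK)(KK(SK))))
  [1] KS(II)(KK(SS))
  [2] S(KK(SS))

Answer: after 2 steps: S(KK(SS))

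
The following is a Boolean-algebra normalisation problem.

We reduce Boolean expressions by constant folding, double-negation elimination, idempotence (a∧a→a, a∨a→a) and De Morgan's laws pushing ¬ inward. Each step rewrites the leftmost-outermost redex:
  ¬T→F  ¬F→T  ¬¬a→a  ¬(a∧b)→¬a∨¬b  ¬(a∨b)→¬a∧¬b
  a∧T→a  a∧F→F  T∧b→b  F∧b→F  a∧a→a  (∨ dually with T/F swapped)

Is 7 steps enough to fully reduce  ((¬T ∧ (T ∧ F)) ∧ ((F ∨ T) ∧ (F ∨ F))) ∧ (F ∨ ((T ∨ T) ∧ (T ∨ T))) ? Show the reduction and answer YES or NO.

Answer: YES — reaches normal form F in 4 ≤ 7 steps

Reduction:
  start: ((¬T ∧ (T ∧ F)) ∧ ((F ∨ T) ∧ (F ∨ F))) ∧ (F ∨ ((T ∨ T) ∧ (T ∨ T)))
  [1] ((F ∧ (T ∧ F)) ∧ ((F ∨ T) ∧ (F ∨ F))) ∧ (F ∨ ((T ∨ T) ∧ (T ∨ T)))
  [2] (F ∧ ((F ∨ T) ∧ (F ∨ F))) ∧ (F ∨ ((T ∨ T) ∧ (T ∨ T)))
  [3] F ∧ (F ∨ ((T ∨ T) ∧ (T ∨ T)))
  [4] F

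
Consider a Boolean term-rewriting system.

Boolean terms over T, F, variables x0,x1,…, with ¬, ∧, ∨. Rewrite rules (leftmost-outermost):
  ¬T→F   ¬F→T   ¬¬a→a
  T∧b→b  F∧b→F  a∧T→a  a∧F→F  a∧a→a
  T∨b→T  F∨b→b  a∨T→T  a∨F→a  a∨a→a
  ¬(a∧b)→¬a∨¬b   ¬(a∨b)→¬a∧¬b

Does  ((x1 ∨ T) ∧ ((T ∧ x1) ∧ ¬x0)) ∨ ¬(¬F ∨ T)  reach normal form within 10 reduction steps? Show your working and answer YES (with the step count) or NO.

  start: ((x1 ∨ T) ∧ ((T ∧ x1) ∧ ¬x0)) ∨ ¬(¬F ∨ T)
  step 1: (T ∧ ((T ∧ x1) ∧ ¬x0)) ∨ ¬(¬F ∨ T)
  step 2: ((T ∧ x1) ∧ ¬x0) ∨ ¬(¬F ∨ T)
  step 3: (x1 ∧ ¬x0) ∨ ¬(¬F ∨ T)
  step 4: (x1 ∧ ¬x0) ∨ (¬¬F ∧ ¬T)
  step 5: (x1 ∧ ¬x0) ∨ (F ∧ ¬T)
  step 6: (x1 ∧ ¬x0) ∨ F
  step 7: x1 ∧ ¬x0

Answer: YES — reaches normal form x1 ∧ ¬x0 in 7 ≤ 10 steps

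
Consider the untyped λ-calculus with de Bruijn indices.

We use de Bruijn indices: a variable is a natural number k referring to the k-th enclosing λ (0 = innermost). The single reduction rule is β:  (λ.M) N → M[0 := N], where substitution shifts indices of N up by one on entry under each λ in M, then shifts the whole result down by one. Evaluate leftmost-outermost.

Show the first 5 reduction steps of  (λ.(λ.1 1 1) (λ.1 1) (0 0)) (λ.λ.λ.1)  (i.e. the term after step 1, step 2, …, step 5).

  start: (λ.(λ.1 1 1) (λ.1 1) (0 0)) (λ.λ.λ.1)
  [1] (λ.(λ.λ.λ.1) (λ.λ.λ.1) (λ.λ.λ.1)) (λ.(λ.λ.λ.1) (λ.λ.λ.1)) ((λ.λ.λ.1) (λ.λ.λ.1))
  [2] (λ.λ.λ.1) (λ.λ.λ.1) (λ.λ.λ.1) ((λ.λ.λ.1) (λ.λ.λ.1))
  [3] (λ.λ.1) (λ.λ.λ.1) ((λ.λ.λ.1) (λ.λ.λ.1))
  [4] (λ.λ.λ.λ.1) ((λ.λ.λ.1) (λ.λ.λ.1))
  [5] λ.λ.λ.1

Answer: after 5 steps: λ.λ.λ.1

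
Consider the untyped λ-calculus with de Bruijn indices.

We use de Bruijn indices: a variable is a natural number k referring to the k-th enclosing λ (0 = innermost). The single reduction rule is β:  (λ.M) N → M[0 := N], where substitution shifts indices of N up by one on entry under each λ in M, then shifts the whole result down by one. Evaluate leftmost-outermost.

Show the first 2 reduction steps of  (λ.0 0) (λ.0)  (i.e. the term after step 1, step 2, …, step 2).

  start: (λ.0 0) (λ.0)
  →1  (λ.0) (λ.0)
  →2  λ.0

Answer: after 2 steps: λ.0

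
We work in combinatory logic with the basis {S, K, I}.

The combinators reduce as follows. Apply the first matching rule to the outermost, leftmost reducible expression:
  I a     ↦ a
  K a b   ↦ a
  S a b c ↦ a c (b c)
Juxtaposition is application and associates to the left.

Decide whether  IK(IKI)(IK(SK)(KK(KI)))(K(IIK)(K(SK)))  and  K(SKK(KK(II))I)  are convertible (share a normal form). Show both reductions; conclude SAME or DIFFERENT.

Term A:
  start: IK(IKI)(IK(SK)(KK(KI)))(K(IIK)(K(SK)))
  [1] K(IKI)(IK(SK)(KK(KI)))(K(IIK)(K(SK)))
  [2] IKI(K(IIK)(K(SK)))
  [3] KI(K(IIK)(K(SK)))
  [4] I

Term B:
  start: K(SKK(KK(II))I)
  [1] K(K(KK(II))(K(KK(II)))I)
  [2] K(KK(II)I)
  [3] K(KI)

Answer: DIFFERENT — A ⇓ I, B ⇓ K(KI)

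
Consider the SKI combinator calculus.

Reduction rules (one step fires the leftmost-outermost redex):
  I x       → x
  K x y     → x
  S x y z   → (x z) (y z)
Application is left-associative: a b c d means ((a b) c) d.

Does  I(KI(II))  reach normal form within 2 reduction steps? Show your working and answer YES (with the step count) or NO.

Answer: YES — reaches normal form I in 2 ≤ 2 steps

Derivation:
  start: I(KI(II))
  →1  KI(II)
  →2  I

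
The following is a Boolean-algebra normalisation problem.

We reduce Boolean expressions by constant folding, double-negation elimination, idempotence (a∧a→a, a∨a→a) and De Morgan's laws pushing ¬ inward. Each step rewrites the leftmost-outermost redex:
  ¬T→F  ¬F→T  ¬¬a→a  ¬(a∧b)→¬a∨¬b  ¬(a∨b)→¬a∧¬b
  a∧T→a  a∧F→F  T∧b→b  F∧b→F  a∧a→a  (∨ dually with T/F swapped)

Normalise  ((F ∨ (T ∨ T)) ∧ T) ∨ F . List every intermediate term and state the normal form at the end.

  start: ((F ∨ (T ∨ T)) ∧ T) ∨ F
  step 1: (F ∨ (T ∨ T)) ∧ T
  step 2: F ∨ (T ∨ T)
  step 3: T ∨ T
  step 4: T

Answer: normal form = T  (in 4 steps)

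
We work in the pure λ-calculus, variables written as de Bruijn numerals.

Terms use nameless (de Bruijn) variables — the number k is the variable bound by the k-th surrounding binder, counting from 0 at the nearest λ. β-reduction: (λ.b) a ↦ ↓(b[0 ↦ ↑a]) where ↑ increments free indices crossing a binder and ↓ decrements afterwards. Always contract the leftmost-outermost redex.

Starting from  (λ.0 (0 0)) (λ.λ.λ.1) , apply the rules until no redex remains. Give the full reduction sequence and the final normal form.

  start: (λ.0 (0 0)) (λ.λ.λ.1)
  [1] (λ.λ.λ.1) ((λ.λ.λ.1) (λ.λ.λ.1))
  [2] λ.λ.1

Answer: normal form = λ.λ.1  (in 2 steps)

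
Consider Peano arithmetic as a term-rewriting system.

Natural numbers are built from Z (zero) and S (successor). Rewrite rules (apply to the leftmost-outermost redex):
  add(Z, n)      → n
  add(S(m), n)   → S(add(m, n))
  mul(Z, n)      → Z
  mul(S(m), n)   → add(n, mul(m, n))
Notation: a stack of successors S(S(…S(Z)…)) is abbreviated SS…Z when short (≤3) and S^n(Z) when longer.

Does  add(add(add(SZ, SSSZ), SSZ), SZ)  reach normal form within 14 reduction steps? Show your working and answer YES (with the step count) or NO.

Answer: YES — reaches normal form S^7(Z) in 14 ≤ 14 steps

Derivation:
  start: add(add(add(SZ, SSSZ), SSZ), SZ)
  →1  add(add(S(add(Z, SSSZ)), SSZ), SZ)
  →2  add(S(add(add(Z, SSSZ), SSZ)), SZ)
  →3  S(add(add(add(Z, SSSZ), SSZ), SZ))
  →4  S(add(add(SSSZ, SSZ), SZ))
  →5  S(add(S(add(SSZ, SSZ)), SZ))
  →6  S(S(add(add(SSZ, SSZ), SZ)))
  →7  S(S(add(S(add(SZ, SSZ)), SZ)))
  →8  S(S(S(add(add(SZ, SSZ), SZ))))
  →9  S(S(S(add(S(add(Z, SSZ)), SZ))))
  →10  S(S(S(S(add(add(Z, SSZ), SZ)))))
  →11  S(S(S(S(add(SSZ, SZ)))))
  →12  S(S(S(S(S(add(SZ, SZ))))))
  →13  S(S(S(S(S(S(add(Z, SZ)))))))
  →14  S^7(Z)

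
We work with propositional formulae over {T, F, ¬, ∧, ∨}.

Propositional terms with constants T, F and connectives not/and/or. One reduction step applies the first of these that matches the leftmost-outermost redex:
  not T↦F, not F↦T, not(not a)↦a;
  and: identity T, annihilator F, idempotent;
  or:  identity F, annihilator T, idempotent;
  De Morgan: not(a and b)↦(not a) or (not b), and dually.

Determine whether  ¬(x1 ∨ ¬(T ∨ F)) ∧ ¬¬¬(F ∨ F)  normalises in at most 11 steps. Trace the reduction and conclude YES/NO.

  start: ¬(x1 ∨ ¬(T ∨ F)) ∧ ¬¬¬(F ∨ F)
  →1  (¬x1 ∧ ¬¬(T ∨ F)) ∧ ¬¬¬(F ∨ F)
  →2  (¬x1 ∧ (T ∨ F)) ∧ ¬¬¬(F ∨ F)
  →3  (¬x1 ∧ T) ∧ ¬¬¬(F ∨ F)
  →4  ¬x1 ∧ ¬¬¬(F ∨ F)
  →5  ¬x1 ∧ ¬(F ∨ F)
  →6  ¬x1 ∧ (¬F ∧ ¬F)
  →7  ¬x1 ∧ ¬F
  →8  ¬x1 ∧ T
  →9  ¬x1

Answer: YES — reaches normal form ¬x1 in 9 ≤ 11 steps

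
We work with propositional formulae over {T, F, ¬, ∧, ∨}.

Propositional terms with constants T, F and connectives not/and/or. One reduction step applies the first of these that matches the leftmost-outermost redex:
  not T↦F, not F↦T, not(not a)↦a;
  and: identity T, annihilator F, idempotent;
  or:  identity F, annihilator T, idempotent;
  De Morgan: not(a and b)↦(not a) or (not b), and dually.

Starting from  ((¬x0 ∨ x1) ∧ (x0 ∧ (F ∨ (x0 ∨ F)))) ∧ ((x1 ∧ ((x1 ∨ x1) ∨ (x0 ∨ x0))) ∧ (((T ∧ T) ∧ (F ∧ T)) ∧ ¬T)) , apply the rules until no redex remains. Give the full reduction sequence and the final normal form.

  start: ((¬x0 ∨ x1) ∧ (x0 ∧ (F ∨ (x0 ∨ F)))) ∧ ((x1 ∧ ((x1 ∨ x1) ∨ (x0 ∨ x0))) ∧ (((T ∧ T) ∧ (F ∧ T)) ∧ ¬T))
  step 1: ((¬x0 ∨ x1) ∧ (x0 ∧ (x0 ∨ F))) ∧ ((x1 ∧ ((x1 ∨ x1) ∨ (x0 ∨ x0))) ∧ (((T ∧ T) ∧ (F ∧ T)) ∧ ¬T))
  step 2: ((¬x0 ∨ x1) ∧ (x0 ∧ x0)) ∧ ((x1 ∧ ((x1 ∨ x1) ∨ (x0 ∨ x0))) ∧ (((T ∧ T) ∧ (F ∧ T)) ∧ ¬T))
  step 3: ((¬x0 ∨ x1) ∧ x0) ∧ ((x1 ∧ ((x1 ∨ x1) ∨ (x0 ∨ x0))) ∧ (((T ∧ T) ∧ (F ∧ T)) ∧ ¬T))
  step 4: ((¬x0 ∨ x1) ∧ x0) ∧ ((x1 ∧ (x1 ∨ (x0 ∨ x0))) ∧ (((T ∧ T) ∧ (F ∧ T)) ∧ ¬T))
  step 5: ((¬x0 ∨ x1) ∧ x0) ∧ ((x1 ∧ (x1 ∨ x0)) ∧ (((T ∧ T) ∧ (F ∧ T)) ∧ ¬T))
  step 6: ((¬x0 ∨ x1) ∧ x0) ∧ ((x1 ∧ (x1 ∨ x0)) ∧ ((T ∧ (F ∧ T)) ∧ ¬T))
  step 7: ((¬x0 ∨ x1) ∧ x0) ∧ ((x1 ∧ (x1 ∨ x0)) ∧ ((F ∧ T) ∧ ¬T))
  step 8: ((¬x0 ∨ x1) ∧ x0) ∧ ((x1 ∧ (x1 ∨ x0)) ∧ (F ∧ ¬T))
  step 9: ((¬x0 ∨ x1) ∧ x0) ∧ ((x1 ∧ (x1 ∨ x0)) ∧ F)
  step 10: ((¬x0 ∨ x1) ∧ x0) ∧ F
  step 11: F

Answer: normal form = F  (in 11 steps)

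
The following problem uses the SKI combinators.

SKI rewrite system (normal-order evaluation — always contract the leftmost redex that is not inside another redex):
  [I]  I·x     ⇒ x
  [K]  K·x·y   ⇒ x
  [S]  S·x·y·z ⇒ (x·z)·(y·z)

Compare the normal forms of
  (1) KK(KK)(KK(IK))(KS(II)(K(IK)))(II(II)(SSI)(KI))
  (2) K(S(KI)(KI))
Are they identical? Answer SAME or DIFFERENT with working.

Term A:
  start: KK(KK)(KK(IK))(KS(II)(K(IK)))(II(II)(SSI)(KI))
  step 1: K(KK(IK))(KS(II)(K(IK)))(II(II)(SSI)(KI))
  step 2: KK(IK)(II(II)(SSI)(KI))
  step 3: K(II(II)(SSI)(KI))
  step 4: K(I(II)(SSI)(KI))
  step 5: K(II(SSI)(KI))
  step 6: K(I(SSI)(KI))
  step 7: K(SSI(KI))
  step 8: K(S(KI)(I(KI)))
  step 9: K(S(KI)(KI))

Term B:
  start: K(S(KI)(KI))

Answer: SAME — A ⇓ K(S(KI)(KI)), B ⇓ K(S(KI)(KI))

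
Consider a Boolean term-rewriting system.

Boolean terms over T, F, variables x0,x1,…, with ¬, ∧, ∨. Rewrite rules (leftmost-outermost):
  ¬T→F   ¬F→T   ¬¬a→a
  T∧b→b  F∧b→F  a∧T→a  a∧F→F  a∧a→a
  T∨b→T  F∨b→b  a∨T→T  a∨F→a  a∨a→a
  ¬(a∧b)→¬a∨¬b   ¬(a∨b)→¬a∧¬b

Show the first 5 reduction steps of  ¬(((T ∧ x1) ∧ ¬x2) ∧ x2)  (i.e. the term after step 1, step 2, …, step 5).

  start: ¬(((T ∧ x1) ∧ ¬x2) ∧ x2)
  [1] ¬((T ∧ x1) ∧ ¬x2) ∨ ¬x2
  [2] (¬(T ∧ x1) ∨ ¬¬x2) ∨ ¬x2
  [3] ((¬T ∨ ¬x1) ∨ ¬¬x2) ∨ ¬x2
  [4] ((F ∨ ¬x1) ∨ ¬¬x2) ∨ ¬x2
  [5] (¬x1 ∨ ¬¬x2) ∨ ¬x2

Answer: after 5 steps: (¬x1 ∨ ¬¬x2) ∨ ¬x2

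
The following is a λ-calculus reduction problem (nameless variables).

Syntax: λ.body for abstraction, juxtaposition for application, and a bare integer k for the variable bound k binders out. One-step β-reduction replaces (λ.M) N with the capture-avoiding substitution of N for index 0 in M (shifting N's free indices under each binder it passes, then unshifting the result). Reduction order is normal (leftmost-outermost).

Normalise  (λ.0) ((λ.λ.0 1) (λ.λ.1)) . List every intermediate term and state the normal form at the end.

  start: (λ.0) ((λ.λ.0 1) (λ.λ.1))
  [1] (λ.λ.0 1) (λ.λ.1)
  [2] λ.0 (λ.λ.1)

Answer: normal form = λ.0 (λ.λ.1)  (in 2 steps)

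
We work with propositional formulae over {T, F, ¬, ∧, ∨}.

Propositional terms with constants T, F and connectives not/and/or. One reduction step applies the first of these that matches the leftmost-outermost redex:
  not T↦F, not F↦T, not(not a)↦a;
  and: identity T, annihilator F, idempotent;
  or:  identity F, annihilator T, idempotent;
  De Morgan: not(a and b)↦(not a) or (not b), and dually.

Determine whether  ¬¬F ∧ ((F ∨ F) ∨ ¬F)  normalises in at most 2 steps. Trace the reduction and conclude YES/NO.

Answer: YES — reaches normal form F in 2 ≤ 2 steps

Derivation:
  start: ¬¬F ∧ ((F ∨ F) ∨ ¬F)
  [1] F ∧ ((F ∨ F) ∨ ¬F)
  [2] F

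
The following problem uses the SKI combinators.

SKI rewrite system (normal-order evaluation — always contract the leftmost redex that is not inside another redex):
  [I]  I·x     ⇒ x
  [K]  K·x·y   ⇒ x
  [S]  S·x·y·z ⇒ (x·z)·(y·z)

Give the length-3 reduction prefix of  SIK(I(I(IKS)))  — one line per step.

  start: SIK(I(I(IKS)))
  step 1: I(I(I(IKS)))(K(I(I(IKS))))
  step 2: I(I(IKS))(K(I(I(IKS))))
  step 3: I(IKS)(K(I(I(IKS))))

Answer: after 3 steps: I(IKS)(K(I(I(IKS))))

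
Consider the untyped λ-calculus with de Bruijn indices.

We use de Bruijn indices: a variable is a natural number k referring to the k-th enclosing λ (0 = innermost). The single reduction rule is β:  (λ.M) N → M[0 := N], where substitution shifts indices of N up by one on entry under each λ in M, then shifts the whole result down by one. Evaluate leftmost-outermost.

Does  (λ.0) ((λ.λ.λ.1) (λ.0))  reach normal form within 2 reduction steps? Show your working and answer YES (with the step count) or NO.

Answer: YES — reaches normal form λ.λ.1 in 2 ≤ 2 steps

Reduction:
  start: (λ.0) ((λ.λ.λ.1) (λ.0))
  [1] (λ.λ.λ.1) (λ.0)
  [2] λ.λ.1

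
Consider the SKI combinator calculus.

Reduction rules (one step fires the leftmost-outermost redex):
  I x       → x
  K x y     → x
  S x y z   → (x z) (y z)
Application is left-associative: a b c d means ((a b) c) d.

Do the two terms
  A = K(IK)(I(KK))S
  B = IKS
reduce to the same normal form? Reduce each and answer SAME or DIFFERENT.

Answer: SAME — A ⇓ KS, B ⇓ KS

Working:
Term A:
  start: K(IK)(I(KK))S
  →1  IKS
  →2  KS

Term B:
  start: IKS
  →1  KS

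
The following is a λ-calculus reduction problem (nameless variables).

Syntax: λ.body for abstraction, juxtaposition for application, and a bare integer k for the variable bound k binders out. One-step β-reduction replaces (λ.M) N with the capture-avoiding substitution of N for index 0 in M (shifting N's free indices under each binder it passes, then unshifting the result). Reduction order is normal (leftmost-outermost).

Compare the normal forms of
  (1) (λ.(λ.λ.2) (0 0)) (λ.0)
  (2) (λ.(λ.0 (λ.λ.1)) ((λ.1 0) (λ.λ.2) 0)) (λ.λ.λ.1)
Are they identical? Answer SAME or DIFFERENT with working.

Term A:
  start: (λ.(λ.λ.2) (0 0)) (λ.0)
  [1] (λ.λ.λ.0) ((λ.0) (λ.0))
  [2] λ.λ.0

Term B:
  start: (λ.(λ.0 (λ.λ.1)) ((λ.1 0) (λ.λ.2) 0)) (λ.λ.λ.1)
  [1] (λ.0 (λ.λ.1)) ((λ.(λ.λ.λ.1) 0) (λ.λ.λ.λ.λ.1) (λ.λ.λ.1))
  [2] (λ.(λ.λ.λ.1) 0) (λ.λ.λ.λ.λ.1) (λ.λ.λ.1) (λ.λ.1)
  [3] (λ.λ.λ.1) (λ.λ.λ.λ.λ.1) (λ.λ.λ.1) (λ.λ.1)
  [4] (λ.λ.1) (λ.λ.λ.1) (λ.λ.1)
  [5] (λ.λ.λ.λ.1) (λ.λ.1)
  [6] λ.λ.λ.1

Answer: DIFFERENT — A ⇓ λ.λ.0, B ⇓ λ.λ.λ.1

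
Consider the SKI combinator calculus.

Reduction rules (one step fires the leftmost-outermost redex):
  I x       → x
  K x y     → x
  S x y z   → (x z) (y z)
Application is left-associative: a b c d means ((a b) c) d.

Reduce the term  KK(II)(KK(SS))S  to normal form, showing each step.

  start: KK(II)(KK(SS))S
  →1  K(KK(SS))S
  →2  KK(SS)
  →3  K

Answer: normal form = K  (in 3 steps)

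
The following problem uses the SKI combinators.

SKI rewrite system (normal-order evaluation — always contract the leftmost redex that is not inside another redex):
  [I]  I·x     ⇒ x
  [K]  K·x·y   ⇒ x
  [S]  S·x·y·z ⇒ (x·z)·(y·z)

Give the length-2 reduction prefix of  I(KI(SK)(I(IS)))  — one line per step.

Answer: after 2 steps: I(I(IS))

Reduction:
  start: I(KI(SK)(I(IS)))
  step 1: KI(SK)(I(IS))
  step 2: I(I(IS))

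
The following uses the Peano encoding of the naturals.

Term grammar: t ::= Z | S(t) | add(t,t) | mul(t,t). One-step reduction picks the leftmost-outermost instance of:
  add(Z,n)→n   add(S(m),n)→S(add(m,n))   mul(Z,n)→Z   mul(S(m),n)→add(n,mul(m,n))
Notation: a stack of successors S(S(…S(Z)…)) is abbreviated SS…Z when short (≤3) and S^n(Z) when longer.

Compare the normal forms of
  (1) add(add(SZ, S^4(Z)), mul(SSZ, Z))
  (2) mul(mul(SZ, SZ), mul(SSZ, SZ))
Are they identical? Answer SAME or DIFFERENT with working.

Answer: DIFFERENT — A ⇓ S^5(Z), B ⇓ SSZ

Reduction:
Term A:
  start: add(add(SZ, S^4(Z)), mul(SSZ, Z))
  →1  add(S(add(Z, S^4(Z))), mul(SSZ, Z))
  →2  S(add(add(Z, S^4(Z)), mul(SSZ, Z)))
  →3  S(add(S^4(Z), mul(SSZ, Z)))
  →4  S(S(add(SSSZ, mul(SSZ, Z))))
  →5  S(S(S(add(SSZ, mul(SSZ, Z)))))
  →6  S(S(S(S(add(SZ, mul(SSZ, Z))))))
  →7  S(S(S(S(S(add(Z, mul(SSZ, Z)))))))
  →8  S(S(S(S(S(mul(SSZ, Z))))))
  →9  S(S(S(S(S(add(Z, mul(SZ, Z)))))))
  →10  S(S(S(S(S(mul(SZ, Z))))))
  →11  S(S(S(S(S(add(Z, mul(Z, Z)))))))
  →12  S(S(S(S(S(mul(Z, Z))))))
  →13  S^5(Z)

Term B:
  start: mul(mul(SZ, SZ), mul(SSZ, SZ))
  →1  mul(add(SZ, mul(Z, SZ)), mul(SSZ, SZ))
  →2  mul(S(add(Z, mul(Z, SZ))), mul(SSZ, SZ))
  →3  add(mul(SSZ, SZ), mul(add(Z, mul(Z, SZ)), mul(SSZ, SZ)))
  →4  add(add(SZ, mul(SZ, SZ)), mul(add(Z, mul(Z, SZ)), mul(SSZ, SZ)))
  →5  add(S(add(Z, mul(SZ, SZ))), mul(add(Z, mul(Z, SZ)), mul(SSZ, SZ)))
  →6  S(add(add(Z, mul(SZ, SZ)), mul(add(Z, mul(Z, SZ)), mul(SSZ, SZ))))
  →7  S(add(mul(SZ, SZ), mul(add(Z, mul(Z, SZ)), mul(SSZ, SZ))))
  →8  S(add(add(SZ, mul(Z, SZ)), mul(add(Z, mul(Z, SZ)), mul(SSZ, SZ))))
  →9  S(add(S(add(Z, mul(Z, SZ))), mul(add(Z, mul(Z, SZ)), mul(SSZ, SZ))))
  →10  S(S(add(add(Z, mul(Z, SZ)), mul(add(Z, mul(Z, SZ)), mul(SSZ, SZ)))))
  →11  S(S(add(mul(Z, SZ), mul(add(Z, mul(Z, SZ)), mul(SSZ, SZ)))))
  →12  S(S(add(Z, mul(add(Z, mul(Z, SZ)), mul(SSZ, SZ)))))
  →13  S(S(mul(add(Z, mul(Z, SZ)), mul(SSZ, SZ))))
  →14  S(S(mul(mul(Z, SZ), mul(SSZ, SZ))))
  →15  S(S(mul(Z, mul(SSZ, SZ))))
  →16  SSZ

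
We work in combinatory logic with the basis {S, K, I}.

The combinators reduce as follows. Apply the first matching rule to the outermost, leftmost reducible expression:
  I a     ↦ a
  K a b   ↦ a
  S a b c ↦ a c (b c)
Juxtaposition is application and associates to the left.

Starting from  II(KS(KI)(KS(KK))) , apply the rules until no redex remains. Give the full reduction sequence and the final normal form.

Answer: normal form = SS  (in 4 steps)

Working:
  start: II(KS(KI)(KS(KK)))
  →1  I(KS(KI)(KS(KK)))
  →2  KS(KI)(KS(KK))
  →3  S(KS(KK))
  →4  SS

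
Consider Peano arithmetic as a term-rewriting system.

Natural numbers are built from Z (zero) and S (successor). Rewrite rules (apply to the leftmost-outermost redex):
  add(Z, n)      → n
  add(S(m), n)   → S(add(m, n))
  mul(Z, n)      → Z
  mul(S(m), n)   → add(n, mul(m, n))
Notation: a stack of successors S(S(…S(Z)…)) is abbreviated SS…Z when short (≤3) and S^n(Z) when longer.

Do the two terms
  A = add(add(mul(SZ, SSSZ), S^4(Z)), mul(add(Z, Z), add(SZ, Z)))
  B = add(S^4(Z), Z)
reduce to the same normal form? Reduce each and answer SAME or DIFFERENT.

Term A:
  start: add(add(mul(SZ, SSSZ), S^4(Z)), mul(add(Z, Z), add(SZ, Z)))
  →1  add(add(add(SSSZ, mul(Z, SSSZ)), S^4(Z)), mul(add(Z, Z), add(SZ, Z)))
  →2  add(add(S(add(SSZ, mul(Z, SSSZ))), S^4(Z)), mul(add(Z, Z), add(SZ, Z)))
  →3  add(S(add(add(SSZ, mul(Z, SSSZ)), S^4(Z))), mul(add(Z, Z), add(SZ, Z)))
  →4  S(add(add(add(SSZ, mul(Z, SSSZ)), S^4(Z)), mul(add(Z, Z), add(SZ, Z))))
  →5  S(add(add(S(add(SZ, mul(Z, SSSZ))), S^4(Z)), mul(add(Z, Z), add(SZ, Z))))
  →6  S(add(S(add(add(SZ, mul(Z, SSSZ)), S^4(Z))), mul(add(Z, Z), add(SZ, Z))))
  →7  S(S(add(add(add(SZ, mul(Z, SSSZ)), S^4(Z)), mul(add(Z, Z), add(SZ, Z)))))
  →8  S(S(add(add(S(add(Z, mul(Z, SSSZ))), S^4(Z)), mul(add(Z, Z), add(SZ, Z)))))
  →9  S(S(add(S(add(add(Z, mul(Z, SSSZ)), S^4(Z))), mul(add(Z, Z), add(SZ, Z)))))
  →10  S(S(S(add(add(add(Z, mul(Z, SSSZ)), S^4(Z)), mul(add(Z, Z), add(SZ, Z))))))
  →11  S(S(S(add(add(mul(Z, SSSZ), S^4(Z)), mul(add(Z, Z), add(SZ, Z))))))
  →12  S(S(S(add(add(Z, S^4(Z)), mul(add(Z, Z), add(SZ, Z))))))
  →13  S(S(S(add(S^4(Z), mul(add(Z, Z), add(SZ, Z))))))
  →14  S(S(S(S(add(SSSZ, mul(add(Z, Z), add(SZ, Z)))))))
  →15  S(S(S(S(S(add(SSZ, mul(add(Z, Z), add(SZ, Z))))))))
  →16  S(S(S(S(S(S(add(SZ, mul(add(Z, Z), add(SZ, Z)))))))))
  →17  S(S(S(S(S(S(S(add(Z, mul(add(Z, Z), add(SZ, Z))))))))))
  →18  S(S(S(S(S(S(S(mul(add(Z, Z), add(SZ, Z)))))))))
  →19  S(S(S(S(S(S(S(mul(Z, add(SZ, Z)))))))))
  →20  S^7(Z)

Term B:
  start: add(S^4(Z), Z)
  →1  S(add(SSSZ, Z))
  →2  S(S(add(SSZ, Z)))
  →3  S(S(S(add(SZ, Z))))
  →4  S(S(S(S(add(Z, Z)))))
  →5  S^4(Z)

Answer: DIFFERENT — A ⇓ S^7(Z), B ⇓ S^4(Z)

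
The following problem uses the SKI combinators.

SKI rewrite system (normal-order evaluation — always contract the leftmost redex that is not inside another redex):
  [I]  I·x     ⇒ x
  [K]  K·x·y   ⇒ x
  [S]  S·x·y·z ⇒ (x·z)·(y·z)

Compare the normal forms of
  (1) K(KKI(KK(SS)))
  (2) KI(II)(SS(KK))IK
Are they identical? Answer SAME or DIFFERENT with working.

Term A:
  start: K(KKI(KK(SS)))
  step 1: K(K(KK(SS)))
  step 2: K(KK)

Term B:
  start: KI(II)(SS(KK))IK
  step 1: I(SS(KK))IK
  step 2: SS(KK)IK
  step 3: SI(KKI)K
  step 4: IK(KKIK)
  step 5: K(KKIK)
  step 6: K(KK)

Answer: SAME — A ⇓ K(KK), B ⇓ K(KK)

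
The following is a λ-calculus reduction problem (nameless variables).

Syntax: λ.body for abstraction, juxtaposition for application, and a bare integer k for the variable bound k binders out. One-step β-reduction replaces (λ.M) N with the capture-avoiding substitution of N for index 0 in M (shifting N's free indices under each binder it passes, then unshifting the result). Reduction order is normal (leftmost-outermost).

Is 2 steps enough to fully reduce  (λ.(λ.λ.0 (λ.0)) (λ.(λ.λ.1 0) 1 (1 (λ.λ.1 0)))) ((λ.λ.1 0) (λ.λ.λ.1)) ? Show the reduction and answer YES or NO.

  start: (λ.(λ.λ.0 (λ.0)) (λ.(λ.λ.1 0) 1 (1 (λ.λ.1 0)))) ((λ.λ.1 0) (λ.λ.λ.1))
  step 1: (λ.λ.0 (λ.0)) (λ.(λ.λ.1 0) ((λ.λ.1 0) (λ.λ.λ.1)) ((λ.λ.1 0) (λ.λ.λ.1) (λ.λ.1 0)))
  step 2: λ.0 (λ.0)

Answer: YES — reaches normal form λ.0 (λ.0) in 2 ≤ 2 steps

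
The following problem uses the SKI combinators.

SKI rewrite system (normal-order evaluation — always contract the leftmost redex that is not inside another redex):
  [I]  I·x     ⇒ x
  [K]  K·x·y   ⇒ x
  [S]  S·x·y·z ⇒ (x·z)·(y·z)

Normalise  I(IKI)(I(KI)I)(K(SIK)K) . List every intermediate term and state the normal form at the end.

  start: I(IKI)(I(KI)I)(K(SIK)K)
  [1] IKI(I(KI)I)(K(SIK)K)
  [2] KI(I(KI)I)(K(SIK)K)
  [3] I(K(SIK)K)
  [4] K(SIK)K
  [5] SIK

Answer: normal form = SIK  (in 5 steps)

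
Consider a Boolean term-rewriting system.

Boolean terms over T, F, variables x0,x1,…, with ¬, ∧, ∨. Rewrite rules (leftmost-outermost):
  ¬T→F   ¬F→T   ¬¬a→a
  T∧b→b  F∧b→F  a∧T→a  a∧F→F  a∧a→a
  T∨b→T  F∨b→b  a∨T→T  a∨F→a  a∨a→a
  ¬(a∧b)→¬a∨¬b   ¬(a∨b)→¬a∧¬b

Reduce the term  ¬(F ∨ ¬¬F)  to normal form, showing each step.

Answer: normal form = T  (in 5 steps)

Reduction:
  start: ¬(F ∨ ¬¬F)
  →1  ¬F ∧ ¬¬¬F
  →2  T ∧ ¬¬¬F
  →3  ¬¬¬F
  →4  ¬F
  →5  T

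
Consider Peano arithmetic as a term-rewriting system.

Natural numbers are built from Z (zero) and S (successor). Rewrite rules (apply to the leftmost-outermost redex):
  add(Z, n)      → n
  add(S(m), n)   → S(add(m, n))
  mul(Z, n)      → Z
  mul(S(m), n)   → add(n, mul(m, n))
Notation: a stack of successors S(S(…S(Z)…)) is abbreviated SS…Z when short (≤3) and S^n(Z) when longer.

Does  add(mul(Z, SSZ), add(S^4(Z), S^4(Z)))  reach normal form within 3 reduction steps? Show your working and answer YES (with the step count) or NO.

Answer: NO — after 3 steps the term is S(add(SSSZ, S^4(Z))), not yet normal

Derivation:
  start: add(mul(Z, SSZ), add(S^4(Z), S^4(Z)))
  [1] add(Z, add(S^4(Z), S^4(Z)))
  [2] add(S^4(Z), S^4(Z))
  [3] S(add(SSSZ, S^4(Z)))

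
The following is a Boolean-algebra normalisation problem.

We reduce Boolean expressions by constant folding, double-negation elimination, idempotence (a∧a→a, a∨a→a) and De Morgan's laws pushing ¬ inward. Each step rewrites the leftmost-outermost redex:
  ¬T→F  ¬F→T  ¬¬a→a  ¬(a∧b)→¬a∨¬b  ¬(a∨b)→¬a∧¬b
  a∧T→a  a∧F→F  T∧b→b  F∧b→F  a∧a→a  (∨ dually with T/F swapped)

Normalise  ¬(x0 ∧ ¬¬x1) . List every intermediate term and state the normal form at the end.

  start: ¬(x0 ∧ ¬¬x1)
  →1  ¬x0 ∨ ¬¬¬x1
  →2  ¬x0 ∨ ¬x1

Answer: normal form = ¬x0 ∨ ¬x1  (in 2 steps)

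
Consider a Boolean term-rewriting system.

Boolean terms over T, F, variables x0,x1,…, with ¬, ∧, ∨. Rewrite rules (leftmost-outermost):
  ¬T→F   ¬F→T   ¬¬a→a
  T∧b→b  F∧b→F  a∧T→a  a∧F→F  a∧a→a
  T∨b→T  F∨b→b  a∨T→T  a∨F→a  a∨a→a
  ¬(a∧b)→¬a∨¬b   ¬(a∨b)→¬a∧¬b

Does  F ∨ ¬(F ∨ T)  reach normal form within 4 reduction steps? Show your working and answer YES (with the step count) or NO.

  start: F ∨ ¬(F ∨ T)
  →1  ¬(F ∨ T)
  →2  ¬F ∧ ¬T
  →3  T ∧ ¬T
  →4  ¬T

Answer: NO — after 4 steps the term is ¬T, not yet normal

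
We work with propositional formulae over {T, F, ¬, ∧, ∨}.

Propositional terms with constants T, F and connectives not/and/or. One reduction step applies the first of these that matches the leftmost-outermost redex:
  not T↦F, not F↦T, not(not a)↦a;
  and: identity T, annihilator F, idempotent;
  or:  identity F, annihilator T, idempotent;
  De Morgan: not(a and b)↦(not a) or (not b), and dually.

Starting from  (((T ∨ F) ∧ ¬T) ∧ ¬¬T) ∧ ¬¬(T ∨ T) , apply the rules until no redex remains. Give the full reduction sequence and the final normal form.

Answer: normal form = F  (in 5 steps)

Working:
  start: (((T ∨ F) ∧ ¬T) ∧ ¬¬T) ∧ ¬¬(T ∨ T)
  [1] ((T ∧ ¬T) ∧ ¬¬T) ∧ ¬¬(T ∨ T)
  [2] (¬T ∧ ¬¬T) ∧ ¬¬(T ∨ T)
  [3] (F ∧ ¬¬T) ∧ ¬¬(T ∨ T)
  [4] F ∧ ¬¬(T ∨ T)
  [5] F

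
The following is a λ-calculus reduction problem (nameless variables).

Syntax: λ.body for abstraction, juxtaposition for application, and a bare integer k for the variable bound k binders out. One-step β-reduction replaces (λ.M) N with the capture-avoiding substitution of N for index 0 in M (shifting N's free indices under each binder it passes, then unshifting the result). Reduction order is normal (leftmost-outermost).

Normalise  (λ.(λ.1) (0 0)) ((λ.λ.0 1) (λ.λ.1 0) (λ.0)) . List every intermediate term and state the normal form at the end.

  start: (λ.(λ.1) (0 0)) ((λ.λ.0 1) (λ.λ.1 0) (λ.0))
  step 1: (λ.(λ.λ.0 1) (λ.λ.1 0) (λ.0)) ((λ.λ.0 1) (λ.λ.1 0) (λ.0) ((λ.λ.0 1) (λ.λ.1 0) (λ.0)))
  step 2: (λ.λ.0 1) (λ.λ.1 0) (λ.0)
  step 3: (λ.0 (λ.λ.1 0)) (λ.0)
  step 4: (λ.0) (λ.λ.1 0)
  step 5: λ.λ.1 0

Answer: normal form = λ.λ.1 0  (in 5 steps)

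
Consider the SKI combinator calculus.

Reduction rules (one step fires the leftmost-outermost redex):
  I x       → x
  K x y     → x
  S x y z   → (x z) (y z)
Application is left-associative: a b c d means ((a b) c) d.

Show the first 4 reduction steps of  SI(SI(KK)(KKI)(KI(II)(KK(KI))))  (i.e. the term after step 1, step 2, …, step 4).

Answer: after 4 steps: SI(KK(KKI))

Working:
  start: SI(SI(KK)(KKI)(KI(II)(KK(KI))))
  step 1: SI(I(KKI)(KK(KKI))(KI(II)(KK(KI))))
  step 2: SI(KKI(KK(KKI))(KI(II)(KK(KI))))
  step 3: SI(K(KK(KKI))(KI(II)(KK(KI))))
  step 4: SI(KK(KKI))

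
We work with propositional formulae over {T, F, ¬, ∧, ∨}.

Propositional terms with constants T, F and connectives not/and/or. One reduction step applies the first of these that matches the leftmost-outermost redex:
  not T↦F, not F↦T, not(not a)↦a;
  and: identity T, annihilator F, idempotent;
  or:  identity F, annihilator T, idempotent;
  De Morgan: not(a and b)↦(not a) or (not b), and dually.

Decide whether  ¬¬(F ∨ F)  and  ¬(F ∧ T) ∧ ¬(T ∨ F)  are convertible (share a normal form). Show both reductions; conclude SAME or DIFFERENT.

Term A:
  start: ¬¬(F ∨ F)
  [1] F ∨ F
  [2] F

Term B:
  start: ¬(F ∧ T) ∧ ¬(T ∨ F)
  [1] (¬F ∨ ¬T) ∧ ¬(T ∨ F)
  [2] (T ∨ ¬T) ∧ ¬(T ∨ F)
  [3] T ∧ ¬(T ∨ F)
  [4] ¬(T ∨ F)
  [5] ¬T ∧ ¬F
  [6] F ∧ ¬F
  [7] F

Answer: SAME — A ⇓ F, B ⇓ F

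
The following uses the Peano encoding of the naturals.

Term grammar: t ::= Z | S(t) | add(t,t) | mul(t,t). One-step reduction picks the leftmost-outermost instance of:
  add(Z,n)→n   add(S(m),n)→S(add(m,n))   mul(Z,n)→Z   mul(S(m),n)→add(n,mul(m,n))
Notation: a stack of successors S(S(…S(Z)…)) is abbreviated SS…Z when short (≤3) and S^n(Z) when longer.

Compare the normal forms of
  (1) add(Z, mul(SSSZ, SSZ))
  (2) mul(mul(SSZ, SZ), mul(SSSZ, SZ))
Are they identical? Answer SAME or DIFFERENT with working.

Term A:
  start: add(Z, mul(SSSZ, SSZ))
  →1  mul(SSSZ, SSZ)
  →2  add(SSZ, mul(SSZ, SSZ))
  →3  S(add(SZ, mul(SSZ, SSZ)))
  →4  S(S(add(Z, mul(SSZ, SSZ))))
  →5  S(S(mul(SSZ, SSZ)))
  →6  S(S(add(SSZ, mul(SZ, SSZ))))
  →7  S(S(S(add(SZ, mul(SZ, SSZ)))))
  →8  S(S(S(S(add(Z, mul(SZ, SSZ))))))
  →9  S(S(S(S(mul(SZ, SSZ)))))
  →10  S(S(S(S(add(SSZ, mul(Z, SSZ))))))
  →11  S(S(S(S(S(add(SZ, mul(Z, SSZ)))))))
  →12  S(S(S(S(S(S(add(Z, mul(Z, SSZ))))))))
  →13  S(S(S(S(S(S(mul(Z, SSZ)))))))
  →14  S^6(Z)

Term B:
  start: mul(mul(SSZ, SZ), mul(SSSZ, SZ))
  →1  mul(add(SZ, mul(SZ, SZ)), mul(SSSZ, SZ))
  →2  mul(S(add(Z, mul(SZ, SZ))), mul(SSSZ, SZ))
  →3  add(mul(SSSZ, SZ), mul(add(Z, mul(SZ, SZ)), mul(SSSZ, SZ)))
  →4  add(add(SZ, mul(SSZ, SZ)), mul(add(Z, mul(SZ, SZ)), mul(SSSZ, SZ)))
  →5  add(S(add(Z, mul(SSZ, SZ))), mul(add(Z, mul(SZ, SZ)), mul(SSSZ, SZ)))
  →6  S(add(add(Z, mul(SSZ, SZ)), mul(add(Z, mul(SZ, SZ)), mul(SSSZ, SZ))))
  →7  S(add(mul(SSZ, SZ), mul(add(Z, mul(SZ, SZ)), mul(SSSZ, SZ))))
  →8  S(add(add(SZ, mul(SZ, SZ)), mul(add(Z, mul(SZ, SZ)), mul(SSSZ, SZ))))
  →9  S(add(S(add(Z, mul(SZ, SZ))), mul(add(Z, mul(SZ, SZ)), mul(SSSZ, SZ))))
  →10  S(S(add(add(Z, mul(SZ, SZ)), mul(add(Z, mul(SZ, SZ)), mul(SSSZ, SZ)))))
  →11  S(S(add(mul(SZ, SZ), mul(add(Z, mul(SZ, SZ)), mul(SSSZ, SZ)))))
  →12  S(S(add(add(SZ, mul(Z, SZ)), mul(add(Z, mul(SZ, SZ)), mul(SSSZ, SZ)))))
  →13  S(S(add(S(add(Z, mul(Z, SZ))), mul(add(Z, mul(SZ, SZ)), mul(SSSZ, SZ)))))
  →14  S(S(S(add(add(Z, mul(Z, SZ)), mul(add(Z, mul(SZ, SZ)), mul(SSSZ, SZ))))))
  →15  S(S(S(add(mul(Z, SZ), mul(add(Z, mul(SZ, SZ)), mul(SSSZ, SZ))))))
  →16  S(S(S(add(Z, mul(add(Z, mul(SZ, SZ)), mul(SSSZ, SZ))))))
  →17  S(S(S(mul(add(Z, mul(SZ, SZ)), mul(SSSZ, SZ)))))
  →18  S(S(S(mul(mul(SZ, SZ), mul(SSSZ, SZ)))))
  →19  S(S(S(mul(add(SZ, mul(Z, SZ)), mul(SSSZ, SZ)))))
  →20  S(S(S(mul(S(add(Z, mul(Z, SZ))), mul(SSSZ, SZ)))))
  →21  S(S(S(add(mul(SSSZ, SZ), mul(add(Z, mul(Z, SZ)), mul(SSSZ, SZ))))))
  →22  S(S(S(add(add(SZ, mul(SSZ, SZ)), mul(add(Z, mul(Z, SZ)), mul(SSSZ, SZ))))))
  →23  S(S(S(add(S(add(Z, mul(SSZ, SZ))), mul(add(Z, mul(Z, SZ)), mul(SSSZ, SZ))))))
  →24  S(S(S(S(add(add(Z, mul(SSZ, SZ)), mul(add(Z, mul(Z, SZ)), mul(SSSZ, SZ)))))))
  →25  S(S(S(S(add(mul(SSZ, SZ), mul(add(Z, mul(Z, SZ)), mul(SSSZ, SZ)))))))
  →26  S(S(S(S(add(add(SZ, mul(SZ, SZ)), mul(add(Z, mul(Z, SZ)), mul(SSSZ, SZ)))))))
  →27  S(S(S(S(add(S(add(Z, mul(SZ, SZ))), mul(add(Z, mul(Z, SZ)), mul(SSSZ, SZ)))))))
  →28  S(S(S(S(S(add(add(Z, mul(SZ, SZ)), mul(add(Z, mul(Z, SZ)), mul(SSSZ, SZ))))))))
  →29  S(S(S(S(S(add(mul(SZ, SZ), mul(add(Z, mul(Z, SZ)), mul(SSSZ, SZ))))))))
  →30  S(S(S(S(S(add(add(SZ, mul(Z, SZ)), mul(add(Z, mul(Z, SZ)), mul(SSSZ, SZ))))))))
  →31  S(S(S(S(S(add(S(add(Z, mul(Z, SZ))), mul(add(Z, mul(Z, SZ)), mul(SSSZ, SZ))))))))
  →32  S(S(S(S(S(S(add(add(Z, mul(Z, SZ)), mul(add(Z, mul(Z, SZ)), mul(SSSZ, SZ)))))))))
  →33  S(S(S(S(S(S(add(mul(Z, SZ), mul(add(Z, mul(Z, SZ)), mul(SSSZ, SZ)))))))))
  →34  S(S(S(S(S(S(add(Z, mul(add(Z, mul(Z, SZ)), mul(SSSZ, SZ)))))))))
  →35  S(S(S(S(S(S(mul(add(Z, mul(Z, SZ)), mul(SSSZ, SZ))))))))
  →36  S(S(S(S(S(S(mul(mul(Z, SZ), mul(SSSZ, SZ))))))))
  →37  S(S(S(S(S(S(mul(Z, mul(SSSZ, SZ))))))))
  →38  S^6(Z)

Answer: SAME — A ⇓ S^6(Z), B ⇓ S^6(Z)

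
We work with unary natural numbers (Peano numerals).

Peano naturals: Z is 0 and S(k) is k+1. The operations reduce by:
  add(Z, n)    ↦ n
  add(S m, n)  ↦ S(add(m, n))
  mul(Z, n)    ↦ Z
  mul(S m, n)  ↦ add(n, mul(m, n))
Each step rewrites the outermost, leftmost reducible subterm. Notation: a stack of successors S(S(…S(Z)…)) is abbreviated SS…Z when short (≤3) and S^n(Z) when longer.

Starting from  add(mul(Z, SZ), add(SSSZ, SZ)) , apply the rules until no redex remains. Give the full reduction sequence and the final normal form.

Answer: normal form = S^4(Z)  (in 6 steps)

Reduction:
  start: add(mul(Z, SZ), add(SSSZ, SZ))
  [1] add(Z, add(SSSZ, SZ))
  [2] add(SSSZ, SZ)
  [3] S(add(SSZ, SZ))
  [4] S(S(add(SZ, SZ)))
  [5] S(S(S(add(Z, SZ))))
  [6] S^4(Z)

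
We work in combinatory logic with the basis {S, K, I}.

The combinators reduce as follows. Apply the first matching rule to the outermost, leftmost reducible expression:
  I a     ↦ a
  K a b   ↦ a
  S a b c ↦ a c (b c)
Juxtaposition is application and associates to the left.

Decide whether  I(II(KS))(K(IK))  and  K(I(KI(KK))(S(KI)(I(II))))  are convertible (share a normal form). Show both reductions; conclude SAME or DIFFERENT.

Term A:
  start: I(II(KS))(K(IK))
  →1  II(KS)(K(IK))
  →2  I(KS)(K(IK))
  →3  KS(K(IK))
  →4  S

Term B:
  start: K(I(KI(KK))(S(KI)(I(II))))
  →1  K(KI(KK)(S(KI)(I(II))))
  →2  K(I(S(KI)(I(II))))
  →3  K(S(KI)(I(II)))
  →4  K(S(KI)(II))
  →5  K(S(KI)I)

Answer: DIFFERENT — A ⇓ S, B ⇓ K(S(KI)I)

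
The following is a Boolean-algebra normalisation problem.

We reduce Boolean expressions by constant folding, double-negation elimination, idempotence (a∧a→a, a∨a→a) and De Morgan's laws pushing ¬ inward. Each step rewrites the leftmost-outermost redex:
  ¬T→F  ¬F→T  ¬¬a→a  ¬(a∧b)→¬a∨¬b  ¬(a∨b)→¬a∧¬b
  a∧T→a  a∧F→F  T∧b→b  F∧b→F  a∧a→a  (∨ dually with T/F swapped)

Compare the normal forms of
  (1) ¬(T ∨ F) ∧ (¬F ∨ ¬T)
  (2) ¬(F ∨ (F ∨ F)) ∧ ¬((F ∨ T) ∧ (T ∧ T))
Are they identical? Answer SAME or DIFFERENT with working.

Answer: SAME — A ⇓ F, B ⇓ F

Derivation:
Term A:
  start: ¬(T ∨ F) ∧ (¬F ∨ ¬T)
  [1] (¬T ∧ ¬F) ∧ (¬F ∨ ¬T)
  [2] (F ∧ ¬F) ∧ (¬F ∨ ¬T)
  [3] F ∧ (¬F ∨ ¬T)
  [4] F

Term B:
  start: ¬(F ∨ (F ∨ F)) ∧ ¬((F ∨ T) ∧ (T ∧ T))
  [1] (¬F ∧ ¬(F ∨ F)) ∧ ¬((F ∨ T) ∧ (T ∧ T))
  [2] (T ∧ ¬(F ∨ F)) ∧ ¬((F ∨ T) ∧ (T ∧ T))
  [3] ¬(F ∨ F) ∧ ¬((F ∨ T) ∧ (T ∧ T))
  [4] (¬F ∧ ¬F) ∧ ¬((F ∨ T) ∧ (T ∧ T))
  [5] ¬F ∧ ¬((F ∨ T) ∧ (T ∧ T))
  [6] T ∧ ¬((F ∨ T) ∧ (T ∧ T))
  [7] ¬((F ∨ T) ∧ (T ∧ T))
  [8] ¬(F ∨ T) ∨ ¬(T ∧ T)
  [9] (¬F ∧ ¬T) ∨ ¬(T ∧ T)
  [10] (T ∧ ¬T) ∨ ¬(T ∧ T)
  [11] ¬T ∨ ¬(T ∧ T)
  [12] F ∨ ¬(T ∧ T)
  [13] ¬(T ∧ T)
  [14] ¬T ∨ ¬T
  [15] ¬T
  [16] F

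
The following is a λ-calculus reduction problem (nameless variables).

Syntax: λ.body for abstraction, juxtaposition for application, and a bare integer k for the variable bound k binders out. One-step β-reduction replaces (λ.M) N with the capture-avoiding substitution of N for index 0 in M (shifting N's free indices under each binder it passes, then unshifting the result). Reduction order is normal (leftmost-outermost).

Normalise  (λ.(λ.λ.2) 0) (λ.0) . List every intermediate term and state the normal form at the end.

Answer: normal form = λ.λ.0  (in 2 steps)

Reduction:
  start: (λ.(λ.λ.2) 0) (λ.0)
  step 1: (λ.λ.λ.0) (λ.0)
  step 2: λ.λ.0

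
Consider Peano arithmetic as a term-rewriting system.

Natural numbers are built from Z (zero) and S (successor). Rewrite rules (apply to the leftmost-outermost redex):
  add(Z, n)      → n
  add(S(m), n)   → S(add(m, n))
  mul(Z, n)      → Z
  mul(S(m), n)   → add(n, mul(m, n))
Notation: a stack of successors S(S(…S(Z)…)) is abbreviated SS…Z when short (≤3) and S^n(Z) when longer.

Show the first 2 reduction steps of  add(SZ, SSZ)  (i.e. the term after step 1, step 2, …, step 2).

Answer: after 2 steps: SSSZ

Working:
  start: add(SZ, SSZ)
  [1] S(add(Z, SSZ))
  [2] SSSZ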